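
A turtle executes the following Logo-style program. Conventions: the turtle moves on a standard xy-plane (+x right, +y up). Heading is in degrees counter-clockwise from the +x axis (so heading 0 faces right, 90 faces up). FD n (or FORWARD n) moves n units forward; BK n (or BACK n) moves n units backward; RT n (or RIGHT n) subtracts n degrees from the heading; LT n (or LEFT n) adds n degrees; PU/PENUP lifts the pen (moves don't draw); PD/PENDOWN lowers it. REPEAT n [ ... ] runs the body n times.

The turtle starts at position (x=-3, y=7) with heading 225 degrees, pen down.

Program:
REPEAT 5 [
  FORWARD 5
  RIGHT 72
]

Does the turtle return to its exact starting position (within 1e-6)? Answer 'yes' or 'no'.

Answer: yes

Derivation:
Executing turtle program step by step:
Start: pos=(-3,7), heading=225, pen down
REPEAT 5 [
  -- iteration 1/5 --
  FD 5: (-3,7) -> (-6.536,3.464) [heading=225, draw]
  RT 72: heading 225 -> 153
  -- iteration 2/5 --
  FD 5: (-6.536,3.464) -> (-10.991,5.734) [heading=153, draw]
  RT 72: heading 153 -> 81
  -- iteration 3/5 --
  FD 5: (-10.991,5.734) -> (-10.208,10.673) [heading=81, draw]
  RT 72: heading 81 -> 9
  -- iteration 4/5 --
  FD 5: (-10.208,10.673) -> (-5.27,11.455) [heading=9, draw]
  RT 72: heading 9 -> 297
  -- iteration 5/5 --
  FD 5: (-5.27,11.455) -> (-3,7) [heading=297, draw]
  RT 72: heading 297 -> 225
]
Final: pos=(-3,7), heading=225, 5 segment(s) drawn

Start position: (-3, 7)
Final position: (-3, 7)
Distance = 0; < 1e-6 -> CLOSED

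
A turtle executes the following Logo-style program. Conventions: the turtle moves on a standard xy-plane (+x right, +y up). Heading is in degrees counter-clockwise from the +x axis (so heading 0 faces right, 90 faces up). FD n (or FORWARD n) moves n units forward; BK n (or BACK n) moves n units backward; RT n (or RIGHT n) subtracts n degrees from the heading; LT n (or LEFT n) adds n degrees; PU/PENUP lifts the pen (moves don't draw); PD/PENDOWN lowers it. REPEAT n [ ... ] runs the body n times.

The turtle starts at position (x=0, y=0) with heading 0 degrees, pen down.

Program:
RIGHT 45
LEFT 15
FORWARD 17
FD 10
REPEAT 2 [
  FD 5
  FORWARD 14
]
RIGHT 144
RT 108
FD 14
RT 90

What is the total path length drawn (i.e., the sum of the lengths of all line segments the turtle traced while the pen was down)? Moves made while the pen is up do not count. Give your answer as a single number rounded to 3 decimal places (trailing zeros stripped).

Executing turtle program step by step:
Start: pos=(0,0), heading=0, pen down
RT 45: heading 0 -> 315
LT 15: heading 315 -> 330
FD 17: (0,0) -> (14.722,-8.5) [heading=330, draw]
FD 10: (14.722,-8.5) -> (23.383,-13.5) [heading=330, draw]
REPEAT 2 [
  -- iteration 1/2 --
  FD 5: (23.383,-13.5) -> (27.713,-16) [heading=330, draw]
  FD 14: (27.713,-16) -> (39.837,-23) [heading=330, draw]
  -- iteration 2/2 --
  FD 5: (39.837,-23) -> (44.167,-25.5) [heading=330, draw]
  FD 14: (44.167,-25.5) -> (56.292,-32.5) [heading=330, draw]
]
RT 144: heading 330 -> 186
RT 108: heading 186 -> 78
FD 14: (56.292,-32.5) -> (59.202,-18.806) [heading=78, draw]
RT 90: heading 78 -> 348
Final: pos=(59.202,-18.806), heading=348, 7 segment(s) drawn

Segment lengths:
  seg 1: (0,0) -> (14.722,-8.5), length = 17
  seg 2: (14.722,-8.5) -> (23.383,-13.5), length = 10
  seg 3: (23.383,-13.5) -> (27.713,-16), length = 5
  seg 4: (27.713,-16) -> (39.837,-23), length = 14
  seg 5: (39.837,-23) -> (44.167,-25.5), length = 5
  seg 6: (44.167,-25.5) -> (56.292,-32.5), length = 14
  seg 7: (56.292,-32.5) -> (59.202,-18.806), length = 14
Total = 79

Answer: 79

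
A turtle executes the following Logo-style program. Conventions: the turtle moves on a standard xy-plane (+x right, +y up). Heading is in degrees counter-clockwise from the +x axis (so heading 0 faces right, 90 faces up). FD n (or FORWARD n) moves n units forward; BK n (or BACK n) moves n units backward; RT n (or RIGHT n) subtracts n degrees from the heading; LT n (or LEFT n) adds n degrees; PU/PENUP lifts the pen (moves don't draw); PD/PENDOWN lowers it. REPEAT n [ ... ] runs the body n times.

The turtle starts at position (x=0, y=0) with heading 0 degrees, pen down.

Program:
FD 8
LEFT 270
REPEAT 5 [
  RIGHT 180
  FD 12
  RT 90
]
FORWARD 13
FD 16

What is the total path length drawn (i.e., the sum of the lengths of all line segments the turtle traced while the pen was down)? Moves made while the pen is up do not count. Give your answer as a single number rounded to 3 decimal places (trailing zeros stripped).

Executing turtle program step by step:
Start: pos=(0,0), heading=0, pen down
FD 8: (0,0) -> (8,0) [heading=0, draw]
LT 270: heading 0 -> 270
REPEAT 5 [
  -- iteration 1/5 --
  RT 180: heading 270 -> 90
  FD 12: (8,0) -> (8,12) [heading=90, draw]
  RT 90: heading 90 -> 0
  -- iteration 2/5 --
  RT 180: heading 0 -> 180
  FD 12: (8,12) -> (-4,12) [heading=180, draw]
  RT 90: heading 180 -> 90
  -- iteration 3/5 --
  RT 180: heading 90 -> 270
  FD 12: (-4,12) -> (-4,0) [heading=270, draw]
  RT 90: heading 270 -> 180
  -- iteration 4/5 --
  RT 180: heading 180 -> 0
  FD 12: (-4,0) -> (8,0) [heading=0, draw]
  RT 90: heading 0 -> 270
  -- iteration 5/5 --
  RT 180: heading 270 -> 90
  FD 12: (8,0) -> (8,12) [heading=90, draw]
  RT 90: heading 90 -> 0
]
FD 13: (8,12) -> (21,12) [heading=0, draw]
FD 16: (21,12) -> (37,12) [heading=0, draw]
Final: pos=(37,12), heading=0, 8 segment(s) drawn

Segment lengths:
  seg 1: (0,0) -> (8,0), length = 8
  seg 2: (8,0) -> (8,12), length = 12
  seg 3: (8,12) -> (-4,12), length = 12
  seg 4: (-4,12) -> (-4,0), length = 12
  seg 5: (-4,0) -> (8,0), length = 12
  seg 6: (8,0) -> (8,12), length = 12
  seg 7: (8,12) -> (21,12), length = 13
  seg 8: (21,12) -> (37,12), length = 16
Total = 97

Answer: 97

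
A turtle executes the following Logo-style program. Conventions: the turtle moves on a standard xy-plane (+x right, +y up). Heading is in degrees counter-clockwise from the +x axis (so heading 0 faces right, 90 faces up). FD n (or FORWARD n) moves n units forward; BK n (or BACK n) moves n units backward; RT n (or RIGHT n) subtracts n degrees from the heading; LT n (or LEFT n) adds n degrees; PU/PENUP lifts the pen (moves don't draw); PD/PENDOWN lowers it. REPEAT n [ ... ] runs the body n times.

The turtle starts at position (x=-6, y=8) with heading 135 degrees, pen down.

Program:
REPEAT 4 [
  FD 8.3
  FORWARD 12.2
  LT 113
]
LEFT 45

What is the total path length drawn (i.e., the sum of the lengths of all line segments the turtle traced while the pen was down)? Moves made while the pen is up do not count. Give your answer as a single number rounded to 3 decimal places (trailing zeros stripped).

Executing turtle program step by step:
Start: pos=(-6,8), heading=135, pen down
REPEAT 4 [
  -- iteration 1/4 --
  FD 8.3: (-6,8) -> (-11.869,13.869) [heading=135, draw]
  FD 12.2: (-11.869,13.869) -> (-20.496,22.496) [heading=135, draw]
  LT 113: heading 135 -> 248
  -- iteration 2/4 --
  FD 8.3: (-20.496,22.496) -> (-23.605,14.8) [heading=248, draw]
  FD 12.2: (-23.605,14.8) -> (-28.175,3.488) [heading=248, draw]
  LT 113: heading 248 -> 1
  -- iteration 3/4 --
  FD 8.3: (-28.175,3.488) -> (-19.876,3.633) [heading=1, draw]
  FD 12.2: (-19.876,3.633) -> (-7.678,3.846) [heading=1, draw]
  LT 113: heading 1 -> 114
  -- iteration 4/4 --
  FD 8.3: (-7.678,3.846) -> (-11.054,11.429) [heading=114, draw]
  FD 12.2: (-11.054,11.429) -> (-16.016,22.574) [heading=114, draw]
  LT 113: heading 114 -> 227
]
LT 45: heading 227 -> 272
Final: pos=(-16.016,22.574), heading=272, 8 segment(s) drawn

Segment lengths:
  seg 1: (-6,8) -> (-11.869,13.869), length = 8.3
  seg 2: (-11.869,13.869) -> (-20.496,22.496), length = 12.2
  seg 3: (-20.496,22.496) -> (-23.605,14.8), length = 8.3
  seg 4: (-23.605,14.8) -> (-28.175,3.488), length = 12.2
  seg 5: (-28.175,3.488) -> (-19.876,3.633), length = 8.3
  seg 6: (-19.876,3.633) -> (-7.678,3.846), length = 12.2
  seg 7: (-7.678,3.846) -> (-11.054,11.429), length = 8.3
  seg 8: (-11.054,11.429) -> (-16.016,22.574), length = 12.2
Total = 82

Answer: 82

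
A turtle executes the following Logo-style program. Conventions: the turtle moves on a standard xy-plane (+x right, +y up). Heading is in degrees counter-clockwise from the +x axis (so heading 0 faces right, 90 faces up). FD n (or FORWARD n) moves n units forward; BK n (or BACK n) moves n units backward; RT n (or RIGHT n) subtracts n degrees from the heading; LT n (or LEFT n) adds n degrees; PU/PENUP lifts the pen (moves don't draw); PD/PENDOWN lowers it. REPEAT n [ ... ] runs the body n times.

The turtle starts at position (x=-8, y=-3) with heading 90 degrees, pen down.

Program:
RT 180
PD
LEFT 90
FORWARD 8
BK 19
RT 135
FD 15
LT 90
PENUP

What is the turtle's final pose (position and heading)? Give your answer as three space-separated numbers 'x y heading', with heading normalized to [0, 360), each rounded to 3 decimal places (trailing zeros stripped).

Answer: -29.607 -13.607 315

Derivation:
Executing turtle program step by step:
Start: pos=(-8,-3), heading=90, pen down
RT 180: heading 90 -> 270
PD: pen down
LT 90: heading 270 -> 0
FD 8: (-8,-3) -> (0,-3) [heading=0, draw]
BK 19: (0,-3) -> (-19,-3) [heading=0, draw]
RT 135: heading 0 -> 225
FD 15: (-19,-3) -> (-29.607,-13.607) [heading=225, draw]
LT 90: heading 225 -> 315
PU: pen up
Final: pos=(-29.607,-13.607), heading=315, 3 segment(s) drawn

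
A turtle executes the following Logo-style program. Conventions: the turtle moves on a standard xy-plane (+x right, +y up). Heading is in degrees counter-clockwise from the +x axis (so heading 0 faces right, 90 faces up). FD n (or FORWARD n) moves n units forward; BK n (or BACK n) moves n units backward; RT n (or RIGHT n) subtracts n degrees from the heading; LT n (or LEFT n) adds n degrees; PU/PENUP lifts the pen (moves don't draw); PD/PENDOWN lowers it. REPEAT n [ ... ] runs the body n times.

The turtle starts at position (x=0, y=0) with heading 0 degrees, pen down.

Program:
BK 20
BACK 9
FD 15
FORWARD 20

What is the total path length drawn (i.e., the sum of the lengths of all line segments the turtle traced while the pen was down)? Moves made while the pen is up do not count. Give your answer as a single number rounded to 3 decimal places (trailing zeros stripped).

Answer: 64

Derivation:
Executing turtle program step by step:
Start: pos=(0,0), heading=0, pen down
BK 20: (0,0) -> (-20,0) [heading=0, draw]
BK 9: (-20,0) -> (-29,0) [heading=0, draw]
FD 15: (-29,0) -> (-14,0) [heading=0, draw]
FD 20: (-14,0) -> (6,0) [heading=0, draw]
Final: pos=(6,0), heading=0, 4 segment(s) drawn

Segment lengths:
  seg 1: (0,0) -> (-20,0), length = 20
  seg 2: (-20,0) -> (-29,0), length = 9
  seg 3: (-29,0) -> (-14,0), length = 15
  seg 4: (-14,0) -> (6,0), length = 20
Total = 64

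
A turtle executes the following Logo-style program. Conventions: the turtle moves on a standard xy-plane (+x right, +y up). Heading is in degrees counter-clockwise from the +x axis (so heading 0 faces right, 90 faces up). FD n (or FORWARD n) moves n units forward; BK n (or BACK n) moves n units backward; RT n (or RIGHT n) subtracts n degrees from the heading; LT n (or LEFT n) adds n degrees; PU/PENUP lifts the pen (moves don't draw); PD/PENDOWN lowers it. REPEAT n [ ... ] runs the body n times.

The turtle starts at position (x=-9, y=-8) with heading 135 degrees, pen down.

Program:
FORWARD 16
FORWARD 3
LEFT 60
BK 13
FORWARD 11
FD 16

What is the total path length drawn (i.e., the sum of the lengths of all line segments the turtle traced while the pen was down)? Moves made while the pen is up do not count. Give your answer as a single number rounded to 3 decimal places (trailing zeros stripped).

Executing turtle program step by step:
Start: pos=(-9,-8), heading=135, pen down
FD 16: (-9,-8) -> (-20.314,3.314) [heading=135, draw]
FD 3: (-20.314,3.314) -> (-22.435,5.435) [heading=135, draw]
LT 60: heading 135 -> 195
BK 13: (-22.435,5.435) -> (-9.878,8.8) [heading=195, draw]
FD 11: (-9.878,8.8) -> (-20.503,5.953) [heading=195, draw]
FD 16: (-20.503,5.953) -> (-35.958,1.812) [heading=195, draw]
Final: pos=(-35.958,1.812), heading=195, 5 segment(s) drawn

Segment lengths:
  seg 1: (-9,-8) -> (-20.314,3.314), length = 16
  seg 2: (-20.314,3.314) -> (-22.435,5.435), length = 3
  seg 3: (-22.435,5.435) -> (-9.878,8.8), length = 13
  seg 4: (-9.878,8.8) -> (-20.503,5.953), length = 11
  seg 5: (-20.503,5.953) -> (-35.958,1.812), length = 16
Total = 59

Answer: 59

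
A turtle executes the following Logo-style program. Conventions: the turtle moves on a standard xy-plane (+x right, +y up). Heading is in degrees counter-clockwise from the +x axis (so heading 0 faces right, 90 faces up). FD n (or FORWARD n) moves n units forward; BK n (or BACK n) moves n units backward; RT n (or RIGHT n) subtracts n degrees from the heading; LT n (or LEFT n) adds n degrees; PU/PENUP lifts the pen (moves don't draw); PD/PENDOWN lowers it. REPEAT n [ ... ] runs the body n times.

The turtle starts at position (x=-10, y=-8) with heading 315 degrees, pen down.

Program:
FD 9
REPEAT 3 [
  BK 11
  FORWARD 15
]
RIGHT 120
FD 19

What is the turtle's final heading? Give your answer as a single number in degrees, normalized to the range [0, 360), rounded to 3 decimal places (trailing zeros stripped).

Executing turtle program step by step:
Start: pos=(-10,-8), heading=315, pen down
FD 9: (-10,-8) -> (-3.636,-14.364) [heading=315, draw]
REPEAT 3 [
  -- iteration 1/3 --
  BK 11: (-3.636,-14.364) -> (-11.414,-6.586) [heading=315, draw]
  FD 15: (-11.414,-6.586) -> (-0.808,-17.192) [heading=315, draw]
  -- iteration 2/3 --
  BK 11: (-0.808,-17.192) -> (-8.586,-9.414) [heading=315, draw]
  FD 15: (-8.586,-9.414) -> (2.021,-20.021) [heading=315, draw]
  -- iteration 3/3 --
  BK 11: (2.021,-20.021) -> (-5.757,-12.243) [heading=315, draw]
  FD 15: (-5.757,-12.243) -> (4.849,-22.849) [heading=315, draw]
]
RT 120: heading 315 -> 195
FD 19: (4.849,-22.849) -> (-13.503,-27.767) [heading=195, draw]
Final: pos=(-13.503,-27.767), heading=195, 8 segment(s) drawn

Answer: 195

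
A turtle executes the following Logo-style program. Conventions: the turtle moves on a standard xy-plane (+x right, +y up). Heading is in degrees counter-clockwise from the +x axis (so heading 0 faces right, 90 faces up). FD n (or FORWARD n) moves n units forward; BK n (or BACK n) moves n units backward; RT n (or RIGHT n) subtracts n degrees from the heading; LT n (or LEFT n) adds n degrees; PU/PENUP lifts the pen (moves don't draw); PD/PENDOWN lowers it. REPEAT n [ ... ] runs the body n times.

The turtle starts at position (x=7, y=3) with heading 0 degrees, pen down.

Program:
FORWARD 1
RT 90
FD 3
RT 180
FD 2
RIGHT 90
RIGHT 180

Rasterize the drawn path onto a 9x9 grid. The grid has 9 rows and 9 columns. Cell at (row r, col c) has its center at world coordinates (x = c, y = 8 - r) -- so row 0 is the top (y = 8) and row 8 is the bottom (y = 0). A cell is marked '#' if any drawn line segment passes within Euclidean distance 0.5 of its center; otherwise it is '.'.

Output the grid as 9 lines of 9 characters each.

Answer: .........
.........
.........
.........
.........
.......##
........#
........#
........#

Derivation:
Segment 0: (7,3) -> (8,3)
Segment 1: (8,3) -> (8,0)
Segment 2: (8,0) -> (8,2)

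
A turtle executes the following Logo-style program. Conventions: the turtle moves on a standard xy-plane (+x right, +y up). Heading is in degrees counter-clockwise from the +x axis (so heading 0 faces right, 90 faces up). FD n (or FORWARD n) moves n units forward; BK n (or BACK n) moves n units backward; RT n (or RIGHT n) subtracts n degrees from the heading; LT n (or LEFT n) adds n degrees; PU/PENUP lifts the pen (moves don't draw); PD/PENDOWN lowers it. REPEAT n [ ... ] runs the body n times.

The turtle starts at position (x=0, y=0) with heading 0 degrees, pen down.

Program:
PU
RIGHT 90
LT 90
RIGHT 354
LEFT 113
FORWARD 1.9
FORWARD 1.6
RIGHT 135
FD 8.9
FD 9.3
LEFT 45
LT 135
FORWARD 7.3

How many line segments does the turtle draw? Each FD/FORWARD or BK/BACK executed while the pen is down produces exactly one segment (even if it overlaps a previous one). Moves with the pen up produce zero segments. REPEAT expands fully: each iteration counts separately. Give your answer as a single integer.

Answer: 0

Derivation:
Executing turtle program step by step:
Start: pos=(0,0), heading=0, pen down
PU: pen up
RT 90: heading 0 -> 270
LT 90: heading 270 -> 0
RT 354: heading 0 -> 6
LT 113: heading 6 -> 119
FD 1.9: (0,0) -> (-0.921,1.662) [heading=119, move]
FD 1.6: (-0.921,1.662) -> (-1.697,3.061) [heading=119, move]
RT 135: heading 119 -> 344
FD 8.9: (-1.697,3.061) -> (6.858,0.608) [heading=344, move]
FD 9.3: (6.858,0.608) -> (15.798,-1.955) [heading=344, move]
LT 45: heading 344 -> 29
LT 135: heading 29 -> 164
FD 7.3: (15.798,-1.955) -> (8.781,0.057) [heading=164, move]
Final: pos=(8.781,0.057), heading=164, 0 segment(s) drawn
Segments drawn: 0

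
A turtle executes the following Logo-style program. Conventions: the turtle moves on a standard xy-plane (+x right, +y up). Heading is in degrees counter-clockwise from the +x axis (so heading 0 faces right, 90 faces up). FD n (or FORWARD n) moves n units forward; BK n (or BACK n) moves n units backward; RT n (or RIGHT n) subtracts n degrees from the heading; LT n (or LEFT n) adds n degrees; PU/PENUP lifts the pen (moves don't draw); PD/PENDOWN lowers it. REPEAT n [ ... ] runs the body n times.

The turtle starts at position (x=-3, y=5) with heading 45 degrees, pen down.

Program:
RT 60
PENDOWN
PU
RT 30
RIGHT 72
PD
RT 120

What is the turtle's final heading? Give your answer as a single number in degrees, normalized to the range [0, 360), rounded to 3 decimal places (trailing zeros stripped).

Executing turtle program step by step:
Start: pos=(-3,5), heading=45, pen down
RT 60: heading 45 -> 345
PD: pen down
PU: pen up
RT 30: heading 345 -> 315
RT 72: heading 315 -> 243
PD: pen down
RT 120: heading 243 -> 123
Final: pos=(-3,5), heading=123, 0 segment(s) drawn

Answer: 123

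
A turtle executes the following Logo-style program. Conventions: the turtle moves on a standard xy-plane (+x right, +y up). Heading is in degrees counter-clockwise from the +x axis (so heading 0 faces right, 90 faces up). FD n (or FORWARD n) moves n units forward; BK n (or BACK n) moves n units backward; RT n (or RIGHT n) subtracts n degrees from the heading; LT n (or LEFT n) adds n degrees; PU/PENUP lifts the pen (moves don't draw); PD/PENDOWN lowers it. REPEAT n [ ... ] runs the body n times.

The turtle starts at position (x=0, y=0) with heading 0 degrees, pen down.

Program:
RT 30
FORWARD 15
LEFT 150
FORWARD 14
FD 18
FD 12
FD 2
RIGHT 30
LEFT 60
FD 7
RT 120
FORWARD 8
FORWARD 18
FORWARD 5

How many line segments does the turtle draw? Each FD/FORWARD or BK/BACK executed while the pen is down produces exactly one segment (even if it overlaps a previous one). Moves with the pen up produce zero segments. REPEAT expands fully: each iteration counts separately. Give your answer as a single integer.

Answer: 9

Derivation:
Executing turtle program step by step:
Start: pos=(0,0), heading=0, pen down
RT 30: heading 0 -> 330
FD 15: (0,0) -> (12.99,-7.5) [heading=330, draw]
LT 150: heading 330 -> 120
FD 14: (12.99,-7.5) -> (5.99,4.624) [heading=120, draw]
FD 18: (5.99,4.624) -> (-3.01,20.213) [heading=120, draw]
FD 12: (-3.01,20.213) -> (-9.01,30.605) [heading=120, draw]
FD 2: (-9.01,30.605) -> (-10.01,32.337) [heading=120, draw]
RT 30: heading 120 -> 90
LT 60: heading 90 -> 150
FD 7: (-10.01,32.337) -> (-16.072,35.837) [heading=150, draw]
RT 120: heading 150 -> 30
FD 8: (-16.072,35.837) -> (-9.144,39.837) [heading=30, draw]
FD 18: (-9.144,39.837) -> (6.445,48.837) [heading=30, draw]
FD 5: (6.445,48.837) -> (10.775,51.337) [heading=30, draw]
Final: pos=(10.775,51.337), heading=30, 9 segment(s) drawn
Segments drawn: 9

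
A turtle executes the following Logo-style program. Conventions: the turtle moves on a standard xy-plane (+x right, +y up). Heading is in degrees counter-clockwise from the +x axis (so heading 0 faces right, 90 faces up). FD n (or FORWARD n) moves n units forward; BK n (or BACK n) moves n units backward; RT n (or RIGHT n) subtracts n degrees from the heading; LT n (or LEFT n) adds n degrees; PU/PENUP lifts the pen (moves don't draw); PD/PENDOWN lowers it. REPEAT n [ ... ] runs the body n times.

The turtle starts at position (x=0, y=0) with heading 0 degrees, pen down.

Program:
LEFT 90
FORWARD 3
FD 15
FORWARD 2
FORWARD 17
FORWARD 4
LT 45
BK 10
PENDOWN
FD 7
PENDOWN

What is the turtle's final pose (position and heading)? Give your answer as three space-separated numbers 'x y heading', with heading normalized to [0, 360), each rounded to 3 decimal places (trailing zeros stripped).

Executing turtle program step by step:
Start: pos=(0,0), heading=0, pen down
LT 90: heading 0 -> 90
FD 3: (0,0) -> (0,3) [heading=90, draw]
FD 15: (0,3) -> (0,18) [heading=90, draw]
FD 2: (0,18) -> (0,20) [heading=90, draw]
FD 17: (0,20) -> (0,37) [heading=90, draw]
FD 4: (0,37) -> (0,41) [heading=90, draw]
LT 45: heading 90 -> 135
BK 10: (0,41) -> (7.071,33.929) [heading=135, draw]
PD: pen down
FD 7: (7.071,33.929) -> (2.121,38.879) [heading=135, draw]
PD: pen down
Final: pos=(2.121,38.879), heading=135, 7 segment(s) drawn

Answer: 2.121 38.879 135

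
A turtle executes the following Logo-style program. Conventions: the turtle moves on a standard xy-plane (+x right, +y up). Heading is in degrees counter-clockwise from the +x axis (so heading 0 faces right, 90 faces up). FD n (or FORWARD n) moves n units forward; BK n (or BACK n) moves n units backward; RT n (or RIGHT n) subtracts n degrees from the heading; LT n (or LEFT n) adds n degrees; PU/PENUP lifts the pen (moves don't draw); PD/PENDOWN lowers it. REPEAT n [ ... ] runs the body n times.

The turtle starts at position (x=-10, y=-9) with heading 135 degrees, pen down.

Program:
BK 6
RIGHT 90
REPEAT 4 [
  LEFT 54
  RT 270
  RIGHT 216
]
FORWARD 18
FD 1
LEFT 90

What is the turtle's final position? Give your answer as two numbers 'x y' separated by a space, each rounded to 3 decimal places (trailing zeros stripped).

Answer: -14.383 3.686

Derivation:
Executing turtle program step by step:
Start: pos=(-10,-9), heading=135, pen down
BK 6: (-10,-9) -> (-5.757,-13.243) [heading=135, draw]
RT 90: heading 135 -> 45
REPEAT 4 [
  -- iteration 1/4 --
  LT 54: heading 45 -> 99
  RT 270: heading 99 -> 189
  RT 216: heading 189 -> 333
  -- iteration 2/4 --
  LT 54: heading 333 -> 27
  RT 270: heading 27 -> 117
  RT 216: heading 117 -> 261
  -- iteration 3/4 --
  LT 54: heading 261 -> 315
  RT 270: heading 315 -> 45
  RT 216: heading 45 -> 189
  -- iteration 4/4 --
  LT 54: heading 189 -> 243
  RT 270: heading 243 -> 333
  RT 216: heading 333 -> 117
]
FD 18: (-5.757,-13.243) -> (-13.929,2.795) [heading=117, draw]
FD 1: (-13.929,2.795) -> (-14.383,3.686) [heading=117, draw]
LT 90: heading 117 -> 207
Final: pos=(-14.383,3.686), heading=207, 3 segment(s) drawn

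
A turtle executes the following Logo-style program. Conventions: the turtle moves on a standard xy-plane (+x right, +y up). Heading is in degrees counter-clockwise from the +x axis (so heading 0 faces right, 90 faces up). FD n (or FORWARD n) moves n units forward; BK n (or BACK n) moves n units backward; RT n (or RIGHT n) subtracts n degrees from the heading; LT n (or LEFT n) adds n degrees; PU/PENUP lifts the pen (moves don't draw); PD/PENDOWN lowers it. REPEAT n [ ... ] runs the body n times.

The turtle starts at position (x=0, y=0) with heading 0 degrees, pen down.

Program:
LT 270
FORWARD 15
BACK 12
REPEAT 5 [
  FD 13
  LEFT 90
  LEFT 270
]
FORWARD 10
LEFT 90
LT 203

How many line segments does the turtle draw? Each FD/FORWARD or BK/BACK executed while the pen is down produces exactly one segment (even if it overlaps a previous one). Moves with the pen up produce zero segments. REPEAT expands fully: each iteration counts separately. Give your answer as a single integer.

Executing turtle program step by step:
Start: pos=(0,0), heading=0, pen down
LT 270: heading 0 -> 270
FD 15: (0,0) -> (0,-15) [heading=270, draw]
BK 12: (0,-15) -> (0,-3) [heading=270, draw]
REPEAT 5 [
  -- iteration 1/5 --
  FD 13: (0,-3) -> (0,-16) [heading=270, draw]
  LT 90: heading 270 -> 0
  LT 270: heading 0 -> 270
  -- iteration 2/5 --
  FD 13: (0,-16) -> (0,-29) [heading=270, draw]
  LT 90: heading 270 -> 0
  LT 270: heading 0 -> 270
  -- iteration 3/5 --
  FD 13: (0,-29) -> (0,-42) [heading=270, draw]
  LT 90: heading 270 -> 0
  LT 270: heading 0 -> 270
  -- iteration 4/5 --
  FD 13: (0,-42) -> (0,-55) [heading=270, draw]
  LT 90: heading 270 -> 0
  LT 270: heading 0 -> 270
  -- iteration 5/5 --
  FD 13: (0,-55) -> (0,-68) [heading=270, draw]
  LT 90: heading 270 -> 0
  LT 270: heading 0 -> 270
]
FD 10: (0,-68) -> (0,-78) [heading=270, draw]
LT 90: heading 270 -> 0
LT 203: heading 0 -> 203
Final: pos=(0,-78), heading=203, 8 segment(s) drawn
Segments drawn: 8

Answer: 8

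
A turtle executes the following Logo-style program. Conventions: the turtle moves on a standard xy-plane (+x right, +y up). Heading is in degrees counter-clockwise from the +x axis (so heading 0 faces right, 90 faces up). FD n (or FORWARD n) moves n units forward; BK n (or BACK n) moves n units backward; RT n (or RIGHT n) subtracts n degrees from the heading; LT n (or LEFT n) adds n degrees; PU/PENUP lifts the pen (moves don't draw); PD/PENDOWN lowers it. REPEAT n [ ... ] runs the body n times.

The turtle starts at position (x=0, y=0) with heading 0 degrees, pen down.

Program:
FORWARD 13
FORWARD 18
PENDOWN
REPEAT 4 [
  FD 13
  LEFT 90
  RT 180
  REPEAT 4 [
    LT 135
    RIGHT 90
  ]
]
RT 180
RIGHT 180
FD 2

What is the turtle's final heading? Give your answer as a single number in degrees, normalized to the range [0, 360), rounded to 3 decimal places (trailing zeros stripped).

Executing turtle program step by step:
Start: pos=(0,0), heading=0, pen down
FD 13: (0,0) -> (13,0) [heading=0, draw]
FD 18: (13,0) -> (31,0) [heading=0, draw]
PD: pen down
REPEAT 4 [
  -- iteration 1/4 --
  FD 13: (31,0) -> (44,0) [heading=0, draw]
  LT 90: heading 0 -> 90
  RT 180: heading 90 -> 270
  REPEAT 4 [
    -- iteration 1/4 --
    LT 135: heading 270 -> 45
    RT 90: heading 45 -> 315
    -- iteration 2/4 --
    LT 135: heading 315 -> 90
    RT 90: heading 90 -> 0
    -- iteration 3/4 --
    LT 135: heading 0 -> 135
    RT 90: heading 135 -> 45
    -- iteration 4/4 --
    LT 135: heading 45 -> 180
    RT 90: heading 180 -> 90
  ]
  -- iteration 2/4 --
  FD 13: (44,0) -> (44,13) [heading=90, draw]
  LT 90: heading 90 -> 180
  RT 180: heading 180 -> 0
  REPEAT 4 [
    -- iteration 1/4 --
    LT 135: heading 0 -> 135
    RT 90: heading 135 -> 45
    -- iteration 2/4 --
    LT 135: heading 45 -> 180
    RT 90: heading 180 -> 90
    -- iteration 3/4 --
    LT 135: heading 90 -> 225
    RT 90: heading 225 -> 135
    -- iteration 4/4 --
    LT 135: heading 135 -> 270
    RT 90: heading 270 -> 180
  ]
  -- iteration 3/4 --
  FD 13: (44,13) -> (31,13) [heading=180, draw]
  LT 90: heading 180 -> 270
  RT 180: heading 270 -> 90
  REPEAT 4 [
    -- iteration 1/4 --
    LT 135: heading 90 -> 225
    RT 90: heading 225 -> 135
    -- iteration 2/4 --
    LT 135: heading 135 -> 270
    RT 90: heading 270 -> 180
    -- iteration 3/4 --
    LT 135: heading 180 -> 315
    RT 90: heading 315 -> 225
    -- iteration 4/4 --
    LT 135: heading 225 -> 0
    RT 90: heading 0 -> 270
  ]
  -- iteration 4/4 --
  FD 13: (31,13) -> (31,0) [heading=270, draw]
  LT 90: heading 270 -> 0
  RT 180: heading 0 -> 180
  REPEAT 4 [
    -- iteration 1/4 --
    LT 135: heading 180 -> 315
    RT 90: heading 315 -> 225
    -- iteration 2/4 --
    LT 135: heading 225 -> 0
    RT 90: heading 0 -> 270
    -- iteration 3/4 --
    LT 135: heading 270 -> 45
    RT 90: heading 45 -> 315
    -- iteration 4/4 --
    LT 135: heading 315 -> 90
    RT 90: heading 90 -> 0
  ]
]
RT 180: heading 0 -> 180
RT 180: heading 180 -> 0
FD 2: (31,0) -> (33,0) [heading=0, draw]
Final: pos=(33,0), heading=0, 7 segment(s) drawn

Answer: 0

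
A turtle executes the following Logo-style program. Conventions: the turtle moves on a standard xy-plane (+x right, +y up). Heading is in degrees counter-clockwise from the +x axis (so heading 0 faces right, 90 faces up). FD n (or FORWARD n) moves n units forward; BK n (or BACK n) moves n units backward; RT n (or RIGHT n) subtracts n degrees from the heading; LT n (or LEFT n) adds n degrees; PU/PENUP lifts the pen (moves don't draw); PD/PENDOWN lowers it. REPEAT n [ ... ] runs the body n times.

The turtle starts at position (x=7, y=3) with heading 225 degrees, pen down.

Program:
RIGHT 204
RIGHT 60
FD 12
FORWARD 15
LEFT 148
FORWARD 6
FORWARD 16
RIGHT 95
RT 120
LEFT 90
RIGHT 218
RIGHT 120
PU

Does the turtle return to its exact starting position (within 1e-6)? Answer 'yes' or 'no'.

Answer: no

Derivation:
Executing turtle program step by step:
Start: pos=(7,3), heading=225, pen down
RT 204: heading 225 -> 21
RT 60: heading 21 -> 321
FD 12: (7,3) -> (16.326,-4.552) [heading=321, draw]
FD 15: (16.326,-4.552) -> (27.983,-13.992) [heading=321, draw]
LT 148: heading 321 -> 109
FD 6: (27.983,-13.992) -> (26.03,-8.319) [heading=109, draw]
FD 16: (26.03,-8.319) -> (20.82,6.81) [heading=109, draw]
RT 95: heading 109 -> 14
RT 120: heading 14 -> 254
LT 90: heading 254 -> 344
RT 218: heading 344 -> 126
RT 120: heading 126 -> 6
PU: pen up
Final: pos=(20.82,6.81), heading=6, 4 segment(s) drawn

Start position: (7, 3)
Final position: (20.82, 6.81)
Distance = 14.336; >= 1e-6 -> NOT closed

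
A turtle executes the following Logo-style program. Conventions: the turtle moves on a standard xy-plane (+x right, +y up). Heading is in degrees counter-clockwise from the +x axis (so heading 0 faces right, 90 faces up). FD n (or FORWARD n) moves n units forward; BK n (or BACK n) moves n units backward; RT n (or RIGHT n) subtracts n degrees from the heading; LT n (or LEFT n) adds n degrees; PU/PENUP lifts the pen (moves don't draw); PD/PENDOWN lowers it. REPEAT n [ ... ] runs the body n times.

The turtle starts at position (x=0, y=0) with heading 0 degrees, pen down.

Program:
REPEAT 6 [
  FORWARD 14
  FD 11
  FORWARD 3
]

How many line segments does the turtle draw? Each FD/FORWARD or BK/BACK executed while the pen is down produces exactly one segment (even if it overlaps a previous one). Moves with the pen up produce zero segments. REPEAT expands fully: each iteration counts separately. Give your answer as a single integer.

Executing turtle program step by step:
Start: pos=(0,0), heading=0, pen down
REPEAT 6 [
  -- iteration 1/6 --
  FD 14: (0,0) -> (14,0) [heading=0, draw]
  FD 11: (14,0) -> (25,0) [heading=0, draw]
  FD 3: (25,0) -> (28,0) [heading=0, draw]
  -- iteration 2/6 --
  FD 14: (28,0) -> (42,0) [heading=0, draw]
  FD 11: (42,0) -> (53,0) [heading=0, draw]
  FD 3: (53,0) -> (56,0) [heading=0, draw]
  -- iteration 3/6 --
  FD 14: (56,0) -> (70,0) [heading=0, draw]
  FD 11: (70,0) -> (81,0) [heading=0, draw]
  FD 3: (81,0) -> (84,0) [heading=0, draw]
  -- iteration 4/6 --
  FD 14: (84,0) -> (98,0) [heading=0, draw]
  FD 11: (98,0) -> (109,0) [heading=0, draw]
  FD 3: (109,0) -> (112,0) [heading=0, draw]
  -- iteration 5/6 --
  FD 14: (112,0) -> (126,0) [heading=0, draw]
  FD 11: (126,0) -> (137,0) [heading=0, draw]
  FD 3: (137,0) -> (140,0) [heading=0, draw]
  -- iteration 6/6 --
  FD 14: (140,0) -> (154,0) [heading=0, draw]
  FD 11: (154,0) -> (165,0) [heading=0, draw]
  FD 3: (165,0) -> (168,0) [heading=0, draw]
]
Final: pos=(168,0), heading=0, 18 segment(s) drawn
Segments drawn: 18

Answer: 18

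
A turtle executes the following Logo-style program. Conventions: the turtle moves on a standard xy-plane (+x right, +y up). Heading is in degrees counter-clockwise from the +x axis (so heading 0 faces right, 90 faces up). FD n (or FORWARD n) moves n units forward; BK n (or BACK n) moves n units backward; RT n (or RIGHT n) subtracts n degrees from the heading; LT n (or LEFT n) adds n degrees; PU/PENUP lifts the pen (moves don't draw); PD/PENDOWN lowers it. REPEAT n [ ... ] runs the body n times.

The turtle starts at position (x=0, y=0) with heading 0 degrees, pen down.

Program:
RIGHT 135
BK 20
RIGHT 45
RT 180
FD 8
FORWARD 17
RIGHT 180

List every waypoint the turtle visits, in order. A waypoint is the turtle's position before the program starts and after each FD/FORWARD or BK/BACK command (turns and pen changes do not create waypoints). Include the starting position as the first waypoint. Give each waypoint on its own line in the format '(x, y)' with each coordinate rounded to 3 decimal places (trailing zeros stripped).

Executing turtle program step by step:
Start: pos=(0,0), heading=0, pen down
RT 135: heading 0 -> 225
BK 20: (0,0) -> (14.142,14.142) [heading=225, draw]
RT 45: heading 225 -> 180
RT 180: heading 180 -> 0
FD 8: (14.142,14.142) -> (22.142,14.142) [heading=0, draw]
FD 17: (22.142,14.142) -> (39.142,14.142) [heading=0, draw]
RT 180: heading 0 -> 180
Final: pos=(39.142,14.142), heading=180, 3 segment(s) drawn
Waypoints (4 total):
(0, 0)
(14.142, 14.142)
(22.142, 14.142)
(39.142, 14.142)

Answer: (0, 0)
(14.142, 14.142)
(22.142, 14.142)
(39.142, 14.142)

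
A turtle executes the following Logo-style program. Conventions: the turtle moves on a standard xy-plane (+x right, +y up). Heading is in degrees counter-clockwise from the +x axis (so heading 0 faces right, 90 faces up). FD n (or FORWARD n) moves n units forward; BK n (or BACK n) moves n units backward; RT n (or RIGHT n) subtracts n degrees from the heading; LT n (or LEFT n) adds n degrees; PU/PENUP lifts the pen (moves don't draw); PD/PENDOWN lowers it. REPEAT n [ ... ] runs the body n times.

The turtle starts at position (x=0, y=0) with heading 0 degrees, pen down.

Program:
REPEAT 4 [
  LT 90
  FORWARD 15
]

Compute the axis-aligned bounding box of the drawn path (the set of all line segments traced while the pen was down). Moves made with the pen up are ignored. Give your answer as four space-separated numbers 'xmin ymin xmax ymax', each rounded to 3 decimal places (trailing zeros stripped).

Answer: -15 0 0 15

Derivation:
Executing turtle program step by step:
Start: pos=(0,0), heading=0, pen down
REPEAT 4 [
  -- iteration 1/4 --
  LT 90: heading 0 -> 90
  FD 15: (0,0) -> (0,15) [heading=90, draw]
  -- iteration 2/4 --
  LT 90: heading 90 -> 180
  FD 15: (0,15) -> (-15,15) [heading=180, draw]
  -- iteration 3/4 --
  LT 90: heading 180 -> 270
  FD 15: (-15,15) -> (-15,0) [heading=270, draw]
  -- iteration 4/4 --
  LT 90: heading 270 -> 0
  FD 15: (-15,0) -> (0,0) [heading=0, draw]
]
Final: pos=(0,0), heading=0, 4 segment(s) drawn

Segment endpoints: x in {-15, -15, 0, 0, 0}, y in {0, 0, 0, 15, 15}
xmin=-15, ymin=0, xmax=0, ymax=15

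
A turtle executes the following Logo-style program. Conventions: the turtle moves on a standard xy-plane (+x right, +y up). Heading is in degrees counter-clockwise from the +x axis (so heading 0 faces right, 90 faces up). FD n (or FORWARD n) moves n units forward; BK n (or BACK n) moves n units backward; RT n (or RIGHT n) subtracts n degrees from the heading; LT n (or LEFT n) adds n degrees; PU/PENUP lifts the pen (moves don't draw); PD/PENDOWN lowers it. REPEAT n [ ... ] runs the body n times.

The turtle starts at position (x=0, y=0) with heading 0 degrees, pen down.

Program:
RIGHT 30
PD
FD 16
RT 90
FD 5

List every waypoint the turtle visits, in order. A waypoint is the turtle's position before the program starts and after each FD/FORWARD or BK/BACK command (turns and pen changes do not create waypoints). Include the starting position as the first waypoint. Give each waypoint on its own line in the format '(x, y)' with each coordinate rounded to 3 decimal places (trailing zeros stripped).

Answer: (0, 0)
(13.856, -8)
(11.356, -12.33)

Derivation:
Executing turtle program step by step:
Start: pos=(0,0), heading=0, pen down
RT 30: heading 0 -> 330
PD: pen down
FD 16: (0,0) -> (13.856,-8) [heading=330, draw]
RT 90: heading 330 -> 240
FD 5: (13.856,-8) -> (11.356,-12.33) [heading=240, draw]
Final: pos=(11.356,-12.33), heading=240, 2 segment(s) drawn
Waypoints (3 total):
(0, 0)
(13.856, -8)
(11.356, -12.33)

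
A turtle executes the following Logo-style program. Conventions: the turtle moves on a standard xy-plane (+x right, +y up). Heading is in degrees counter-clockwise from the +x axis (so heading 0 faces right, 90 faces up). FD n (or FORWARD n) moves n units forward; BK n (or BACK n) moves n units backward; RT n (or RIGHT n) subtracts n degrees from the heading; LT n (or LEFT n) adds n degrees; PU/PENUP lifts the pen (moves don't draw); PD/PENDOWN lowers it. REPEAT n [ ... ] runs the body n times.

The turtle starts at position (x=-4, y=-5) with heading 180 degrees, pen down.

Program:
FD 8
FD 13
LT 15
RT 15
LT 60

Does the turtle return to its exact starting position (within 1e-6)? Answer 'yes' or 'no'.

Executing turtle program step by step:
Start: pos=(-4,-5), heading=180, pen down
FD 8: (-4,-5) -> (-12,-5) [heading=180, draw]
FD 13: (-12,-5) -> (-25,-5) [heading=180, draw]
LT 15: heading 180 -> 195
RT 15: heading 195 -> 180
LT 60: heading 180 -> 240
Final: pos=(-25,-5), heading=240, 2 segment(s) drawn

Start position: (-4, -5)
Final position: (-25, -5)
Distance = 21; >= 1e-6 -> NOT closed

Answer: no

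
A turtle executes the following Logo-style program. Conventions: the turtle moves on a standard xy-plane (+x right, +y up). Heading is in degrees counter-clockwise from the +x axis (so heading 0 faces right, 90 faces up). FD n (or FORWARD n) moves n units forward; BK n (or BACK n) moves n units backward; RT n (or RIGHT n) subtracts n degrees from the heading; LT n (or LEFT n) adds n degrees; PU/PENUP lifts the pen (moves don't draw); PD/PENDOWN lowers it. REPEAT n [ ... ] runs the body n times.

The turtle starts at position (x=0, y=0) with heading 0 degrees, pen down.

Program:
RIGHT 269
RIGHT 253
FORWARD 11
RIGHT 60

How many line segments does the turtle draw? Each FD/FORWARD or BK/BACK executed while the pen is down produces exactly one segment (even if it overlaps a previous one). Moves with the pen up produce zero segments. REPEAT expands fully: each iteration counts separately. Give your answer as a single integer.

Answer: 1

Derivation:
Executing turtle program step by step:
Start: pos=(0,0), heading=0, pen down
RT 269: heading 0 -> 91
RT 253: heading 91 -> 198
FD 11: (0,0) -> (-10.462,-3.399) [heading=198, draw]
RT 60: heading 198 -> 138
Final: pos=(-10.462,-3.399), heading=138, 1 segment(s) drawn
Segments drawn: 1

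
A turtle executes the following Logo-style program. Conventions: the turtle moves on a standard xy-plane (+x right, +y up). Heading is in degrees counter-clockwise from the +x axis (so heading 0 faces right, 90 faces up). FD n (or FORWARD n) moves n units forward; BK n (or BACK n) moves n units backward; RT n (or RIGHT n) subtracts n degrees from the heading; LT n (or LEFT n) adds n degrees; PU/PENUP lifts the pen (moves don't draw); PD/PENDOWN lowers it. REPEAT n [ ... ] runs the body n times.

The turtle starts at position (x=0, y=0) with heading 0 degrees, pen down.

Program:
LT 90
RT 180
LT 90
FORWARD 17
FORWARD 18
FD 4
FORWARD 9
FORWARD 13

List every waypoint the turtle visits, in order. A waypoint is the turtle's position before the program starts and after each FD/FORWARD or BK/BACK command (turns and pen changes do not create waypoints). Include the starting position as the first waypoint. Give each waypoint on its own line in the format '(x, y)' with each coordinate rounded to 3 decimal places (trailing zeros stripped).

Executing turtle program step by step:
Start: pos=(0,0), heading=0, pen down
LT 90: heading 0 -> 90
RT 180: heading 90 -> 270
LT 90: heading 270 -> 0
FD 17: (0,0) -> (17,0) [heading=0, draw]
FD 18: (17,0) -> (35,0) [heading=0, draw]
FD 4: (35,0) -> (39,0) [heading=0, draw]
FD 9: (39,0) -> (48,0) [heading=0, draw]
FD 13: (48,0) -> (61,0) [heading=0, draw]
Final: pos=(61,0), heading=0, 5 segment(s) drawn
Waypoints (6 total):
(0, 0)
(17, 0)
(35, 0)
(39, 0)
(48, 0)
(61, 0)

Answer: (0, 0)
(17, 0)
(35, 0)
(39, 0)
(48, 0)
(61, 0)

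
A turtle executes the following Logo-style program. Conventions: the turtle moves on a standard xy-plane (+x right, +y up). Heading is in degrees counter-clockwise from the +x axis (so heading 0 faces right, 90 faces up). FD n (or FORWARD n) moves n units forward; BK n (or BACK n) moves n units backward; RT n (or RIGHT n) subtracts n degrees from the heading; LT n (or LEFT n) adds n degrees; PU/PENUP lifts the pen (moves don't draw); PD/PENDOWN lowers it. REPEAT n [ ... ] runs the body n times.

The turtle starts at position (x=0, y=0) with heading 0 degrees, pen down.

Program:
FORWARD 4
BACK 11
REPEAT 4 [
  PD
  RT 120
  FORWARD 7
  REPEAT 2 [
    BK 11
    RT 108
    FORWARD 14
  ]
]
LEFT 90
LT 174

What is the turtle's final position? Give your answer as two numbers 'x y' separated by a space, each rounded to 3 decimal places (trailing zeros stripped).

Answer: 6.037 59.785

Derivation:
Executing turtle program step by step:
Start: pos=(0,0), heading=0, pen down
FD 4: (0,0) -> (4,0) [heading=0, draw]
BK 11: (4,0) -> (-7,0) [heading=0, draw]
REPEAT 4 [
  -- iteration 1/4 --
  PD: pen down
  RT 120: heading 0 -> 240
  FD 7: (-7,0) -> (-10.5,-6.062) [heading=240, draw]
  REPEAT 2 [
    -- iteration 1/2 --
    BK 11: (-10.5,-6.062) -> (-5,3.464) [heading=240, draw]
    RT 108: heading 240 -> 132
    FD 14: (-5,3.464) -> (-14.368,13.868) [heading=132, draw]
    -- iteration 2/2 --
    BK 11: (-14.368,13.868) -> (-7.007,5.694) [heading=132, draw]
    RT 108: heading 132 -> 24
    FD 14: (-7.007,5.694) -> (5.782,11.388) [heading=24, draw]
  ]
  -- iteration 2/4 --
  PD: pen down
  RT 120: heading 24 -> 264
  FD 7: (5.782,11.388) -> (5.051,4.426) [heading=264, draw]
  REPEAT 2 [
    -- iteration 1/2 --
    BK 11: (5.051,4.426) -> (6.2,15.366) [heading=264, draw]
    RT 108: heading 264 -> 156
    FD 14: (6.2,15.366) -> (-6.589,21.06) [heading=156, draw]
    -- iteration 2/2 --
    BK 11: (-6.589,21.06) -> (3.46,16.586) [heading=156, draw]
    RT 108: heading 156 -> 48
    FD 14: (3.46,16.586) -> (12.828,26.99) [heading=48, draw]
  ]
  -- iteration 3/4 --
  PD: pen down
  RT 120: heading 48 -> 288
  FD 7: (12.828,26.99) -> (14.991,20.333) [heading=288, draw]
  REPEAT 2 [
    -- iteration 1/2 --
    BK 11: (14.991,20.333) -> (11.591,30.794) [heading=288, draw]
    RT 108: heading 288 -> 180
    FD 14: (11.591,30.794) -> (-2.409,30.794) [heading=180, draw]
    -- iteration 2/2 --
    BK 11: (-2.409,30.794) -> (8.591,30.794) [heading=180, draw]
    RT 108: heading 180 -> 72
    FD 14: (8.591,30.794) -> (12.918,44.109) [heading=72, draw]
  ]
  -- iteration 4/4 --
  PD: pen down
  RT 120: heading 72 -> 312
  FD 7: (12.918,44.109) -> (17.602,38.907) [heading=312, draw]
  REPEAT 2 [
    -- iteration 1/2 --
    BK 11: (17.602,38.907) -> (10.241,47.082) [heading=312, draw]
    RT 108: heading 312 -> 204
    FD 14: (10.241,47.082) -> (-2.548,41.387) [heading=204, draw]
    -- iteration 2/2 --
    BK 11: (-2.548,41.387) -> (7.501,45.862) [heading=204, draw]
    RT 108: heading 204 -> 96
    FD 14: (7.501,45.862) -> (6.037,59.785) [heading=96, draw]
  ]
]
LT 90: heading 96 -> 186
LT 174: heading 186 -> 0
Final: pos=(6.037,59.785), heading=0, 22 segment(s) drawn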